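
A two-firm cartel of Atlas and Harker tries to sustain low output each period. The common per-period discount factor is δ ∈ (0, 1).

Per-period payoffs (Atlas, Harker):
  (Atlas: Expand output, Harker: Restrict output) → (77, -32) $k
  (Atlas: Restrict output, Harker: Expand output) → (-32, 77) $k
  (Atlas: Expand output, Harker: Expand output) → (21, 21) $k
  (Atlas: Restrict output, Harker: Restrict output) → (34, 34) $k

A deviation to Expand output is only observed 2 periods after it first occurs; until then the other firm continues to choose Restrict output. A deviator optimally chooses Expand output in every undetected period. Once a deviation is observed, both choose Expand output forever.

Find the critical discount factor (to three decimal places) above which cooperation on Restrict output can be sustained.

0.876

Deviating for the 2 undetected periods gains 77−34 = 43 per period over cooperation, then loses 34−21 = 13 per period forever once punishment starts.
Gain: 43(1 + δ + … + δ^1); loss: 13·δ^2/(1−δ).
No profitable deviation ⇔ 43(1−δ^2) ≤ 13·δ^2, i.e. δ^2 ≥ 43/(43+13) = 43/56.
Hence δ ≥ (43/56)^(1/2) ≈ 0.876.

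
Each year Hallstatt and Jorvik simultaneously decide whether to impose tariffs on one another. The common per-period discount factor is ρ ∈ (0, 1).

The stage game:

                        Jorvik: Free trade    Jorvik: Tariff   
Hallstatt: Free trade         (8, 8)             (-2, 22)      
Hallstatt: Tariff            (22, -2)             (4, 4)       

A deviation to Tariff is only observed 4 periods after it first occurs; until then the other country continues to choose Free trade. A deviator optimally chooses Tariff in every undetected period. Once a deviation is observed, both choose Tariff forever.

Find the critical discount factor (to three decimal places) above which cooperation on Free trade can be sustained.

0.939

The best deviation is to choose Tariff for all 4 undetected periods, earning 22 each, then 4 forever once detected.
Deviation value: 22(1−ρ^4)/(1−ρ) + 4ρ^4/(1−ρ); cooperation value: 8/(1−ρ).
IC: 8 ≥ 22(1−ρ^4) + 4ρ^4 = 22 − 18ρ^4.
So ρ^4 ≥ 14/18 = 7/9, giving ρ ≥ (7/9)^(1/4) ≈ 0.939.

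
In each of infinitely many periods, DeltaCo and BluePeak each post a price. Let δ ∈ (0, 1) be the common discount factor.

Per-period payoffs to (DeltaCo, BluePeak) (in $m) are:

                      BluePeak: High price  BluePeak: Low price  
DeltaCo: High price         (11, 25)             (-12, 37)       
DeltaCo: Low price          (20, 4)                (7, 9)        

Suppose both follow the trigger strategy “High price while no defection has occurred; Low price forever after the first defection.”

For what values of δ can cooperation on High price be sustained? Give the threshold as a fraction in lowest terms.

For DeltaCo: deviation gain 20−11 = 9, per-period punishment loss 11−7 = 4. IC gives δ ≥ 9/13.
For BluePeak: gain 12, loss 16 per period, so δ ≥ 12/28 = 3/7.
The tighter constraint is DeltaCo's, so cooperation needs δ ≥ 9/13.

9/13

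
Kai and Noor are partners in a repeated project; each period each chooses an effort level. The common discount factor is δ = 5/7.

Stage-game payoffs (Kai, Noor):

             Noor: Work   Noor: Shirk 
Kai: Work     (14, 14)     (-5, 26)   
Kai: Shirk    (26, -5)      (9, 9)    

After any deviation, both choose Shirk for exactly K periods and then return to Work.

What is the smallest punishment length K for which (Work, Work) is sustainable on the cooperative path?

Need Σ_{k=1}^{K} δ^k ≥ (26−14)/(14−9) = 2.4000 at δ = 5/7.
At K = 9 the sum is 2.3790 < 2.4000; at K = 10 it is 2.4136 ≥ 2.4000.
So the minimum punishment length is K = 10.

10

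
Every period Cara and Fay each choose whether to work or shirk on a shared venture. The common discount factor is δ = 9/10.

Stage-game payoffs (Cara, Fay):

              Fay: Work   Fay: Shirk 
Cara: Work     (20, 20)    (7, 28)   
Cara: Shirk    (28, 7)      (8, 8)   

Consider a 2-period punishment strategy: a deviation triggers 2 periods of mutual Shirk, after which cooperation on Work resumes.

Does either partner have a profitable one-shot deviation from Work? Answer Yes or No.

Comparing payoff streams over the 3 periods until play realigns: cooperate → 20(1+δ+…+δ^2); deviate → 28 + 8(δ+…+δ^2).
Cooperation is sustained iff (20−8)(δ+…+δ^2) ≥ 28−20.
δ+…+δ^2 = 9/10·(1−(9/10)^2)/(1−9/10) = 1.7100, and (28−20)/(20−8) = 0.6667.
1.7100 ≥ 0.6667, so cooperation is sustainable.

No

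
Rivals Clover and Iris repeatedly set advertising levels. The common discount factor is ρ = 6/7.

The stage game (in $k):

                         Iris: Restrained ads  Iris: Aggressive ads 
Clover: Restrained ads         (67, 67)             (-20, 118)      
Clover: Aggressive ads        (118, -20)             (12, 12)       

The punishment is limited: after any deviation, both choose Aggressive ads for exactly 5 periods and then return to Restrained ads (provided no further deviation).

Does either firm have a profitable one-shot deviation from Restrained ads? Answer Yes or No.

No

Comparing payoff streams over the 6 periods until play realigns: cooperate → 67(1+ρ+…+ρ^5); deviate → 118 + 12(ρ+…+ρ^5).
Cooperation is sustained iff (67−12)(ρ+…+ρ^5) ≥ 118−67.
ρ+…+ρ^5 = 6/7·(1−(6/7)^5)/(1−6/7) = 3.2240, and (118−67)/(67−12) = 0.9273.
3.2240 ≥ 0.9273, so cooperation is sustainable.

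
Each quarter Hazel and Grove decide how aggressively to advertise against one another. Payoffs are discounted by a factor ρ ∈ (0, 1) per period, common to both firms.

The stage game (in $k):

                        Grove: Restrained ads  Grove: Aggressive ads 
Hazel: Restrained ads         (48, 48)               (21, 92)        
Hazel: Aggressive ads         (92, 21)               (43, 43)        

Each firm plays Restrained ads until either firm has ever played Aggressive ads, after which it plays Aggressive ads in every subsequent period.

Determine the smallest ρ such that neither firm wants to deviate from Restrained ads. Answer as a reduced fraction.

48/(1−ρ) ≥ 92 + 43ρ/(1−ρ)
48 ≥ 92 − 49ρ
ρ ≥ 44/49.

44/49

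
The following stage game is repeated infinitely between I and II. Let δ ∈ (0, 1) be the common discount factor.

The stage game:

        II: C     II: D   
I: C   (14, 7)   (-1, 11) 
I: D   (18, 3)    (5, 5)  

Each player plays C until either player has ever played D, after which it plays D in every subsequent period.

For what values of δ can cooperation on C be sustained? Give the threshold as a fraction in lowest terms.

For I: deviation gain 18−14 = 4, per-period punishment loss 14−5 = 9. IC gives δ ≥ 4/13.
For II: gain 4, loss 2 per period, so δ ≥ 4/6 = 2/3.
The tighter constraint is II's, so cooperation needs δ ≥ 2/3.

2/3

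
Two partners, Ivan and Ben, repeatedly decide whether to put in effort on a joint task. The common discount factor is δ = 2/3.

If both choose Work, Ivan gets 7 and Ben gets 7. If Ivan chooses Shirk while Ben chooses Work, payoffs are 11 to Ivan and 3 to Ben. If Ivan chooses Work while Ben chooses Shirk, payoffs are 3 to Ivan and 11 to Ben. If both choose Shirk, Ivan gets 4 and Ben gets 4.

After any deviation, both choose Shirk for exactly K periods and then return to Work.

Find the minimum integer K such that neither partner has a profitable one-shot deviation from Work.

3

Need Σ_{k=1}^{K} δ^k ≥ (11−7)/(7−4) = 1.3333 at δ = 2/3.
At K = 2 the sum is 1.1111 < 1.3333; at K = 3 it is 1.4074 ≥ 1.3333.
So the minimum punishment length is K = 3.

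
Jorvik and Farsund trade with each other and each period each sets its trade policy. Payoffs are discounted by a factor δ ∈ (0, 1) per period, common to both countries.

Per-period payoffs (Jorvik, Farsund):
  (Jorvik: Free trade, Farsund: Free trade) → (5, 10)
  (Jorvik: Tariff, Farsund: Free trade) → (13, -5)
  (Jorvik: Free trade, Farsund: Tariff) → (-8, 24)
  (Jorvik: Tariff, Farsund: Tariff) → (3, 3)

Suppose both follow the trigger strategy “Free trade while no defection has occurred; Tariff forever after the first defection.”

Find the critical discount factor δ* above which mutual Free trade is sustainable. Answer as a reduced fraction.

Jorvik: cooperation gives 5 each period; deviation gives 13 once then 3 forever.
  5/(1−δ) ≥ 13 + 3δ/(1−δ) ⇒ δ ≥ 8/10 = 4/5.
Farsund: cooperation gives 10 each period; deviation gives 24 once then 3 forever.
  δ ≥ 14/21 = 2/3.
Both must hold, so the binding constraint is Jorvik's: δ ≥ 4/5.

4/5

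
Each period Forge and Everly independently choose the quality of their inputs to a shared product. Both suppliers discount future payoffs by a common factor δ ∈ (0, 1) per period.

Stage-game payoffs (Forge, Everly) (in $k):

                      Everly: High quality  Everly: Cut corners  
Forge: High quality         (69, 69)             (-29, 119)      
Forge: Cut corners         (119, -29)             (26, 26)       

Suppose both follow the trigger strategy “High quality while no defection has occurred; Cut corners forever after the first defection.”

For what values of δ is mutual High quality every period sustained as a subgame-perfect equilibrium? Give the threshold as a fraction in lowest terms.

50/93

Under grim trigger the critical discount factor is (T−C)/(T−P) with T = 119, C = 69, P = 26.
δ* = (119−69)/(119−26) = 50/93.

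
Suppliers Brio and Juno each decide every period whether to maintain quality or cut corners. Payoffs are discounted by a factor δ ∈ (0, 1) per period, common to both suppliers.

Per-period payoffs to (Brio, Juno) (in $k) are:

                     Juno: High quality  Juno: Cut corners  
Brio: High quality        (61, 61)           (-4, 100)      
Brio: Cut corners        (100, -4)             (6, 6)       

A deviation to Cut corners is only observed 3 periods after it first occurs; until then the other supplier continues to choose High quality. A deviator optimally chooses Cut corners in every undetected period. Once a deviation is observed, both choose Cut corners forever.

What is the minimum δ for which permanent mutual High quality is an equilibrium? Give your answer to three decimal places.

0.746

Deviating for the 3 undetected periods gains 100−61 = 39 per period over cooperation, then loses 61−6 = 55 per period forever once punishment starts.
Gain: 39(1 + δ + … + δ^2); loss: 55·δ^3/(1−δ).
No profitable deviation ⇔ 39(1−δ^3) ≤ 55·δ^3, i.e. δ^3 ≥ 39/(39+55) = 39/94.
Hence δ ≥ (39/94)^(1/3) ≈ 0.746.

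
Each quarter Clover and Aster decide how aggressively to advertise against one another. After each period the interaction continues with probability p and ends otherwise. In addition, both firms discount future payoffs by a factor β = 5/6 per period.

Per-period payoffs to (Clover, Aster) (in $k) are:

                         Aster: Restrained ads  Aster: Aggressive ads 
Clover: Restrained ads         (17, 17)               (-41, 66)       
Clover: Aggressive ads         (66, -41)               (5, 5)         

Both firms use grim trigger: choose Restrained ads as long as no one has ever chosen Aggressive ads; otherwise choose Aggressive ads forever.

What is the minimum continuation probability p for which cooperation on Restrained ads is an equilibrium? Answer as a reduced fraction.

294/305

With continuation probability p and discount β, the effective per-period discount factor is βp.
Grim-trigger IC: βp ≥ (66−17)/(66−5) = 49/61.
So p ≥ (49/61)/(5/6) = 294/305.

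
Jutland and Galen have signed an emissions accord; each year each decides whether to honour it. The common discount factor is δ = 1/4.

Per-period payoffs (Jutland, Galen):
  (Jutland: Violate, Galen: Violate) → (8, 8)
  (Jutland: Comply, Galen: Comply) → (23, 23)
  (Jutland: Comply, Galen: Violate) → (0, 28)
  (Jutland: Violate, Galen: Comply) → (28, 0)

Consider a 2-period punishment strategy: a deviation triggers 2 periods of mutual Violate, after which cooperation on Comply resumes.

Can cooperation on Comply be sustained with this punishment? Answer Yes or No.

Comparing payoff streams over the 3 periods until play realigns: cooperate → 23(1+δ+…+δ^2); deviate → 28 + 8(δ+…+δ^2).
Cooperation is sustained iff (23−8)(δ+…+δ^2) ≥ 28−23.
δ+…+δ^2 = 1/4·(1−(1/4)^2)/(1−1/4) = 0.3125, and (28−23)/(23−8) = 0.3333.
0.3125 < 0.3333, so cooperation is not sustainable.

No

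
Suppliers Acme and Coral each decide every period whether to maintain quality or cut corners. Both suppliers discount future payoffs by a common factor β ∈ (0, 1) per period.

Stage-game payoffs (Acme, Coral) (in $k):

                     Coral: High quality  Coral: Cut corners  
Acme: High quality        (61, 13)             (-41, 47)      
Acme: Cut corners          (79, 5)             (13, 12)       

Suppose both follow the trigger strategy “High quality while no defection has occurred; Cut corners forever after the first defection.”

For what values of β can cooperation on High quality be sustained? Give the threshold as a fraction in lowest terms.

34/35

Acme: cooperation gives 61 each period; deviation gives 79 once then 13 forever.
  61/(1−β) ≥ 79 + 13β/(1−β) ⇒ β ≥ 18/66 = 3/11.
Coral: cooperation gives 13 each period; deviation gives 47 once then 12 forever.
  β ≥ 34/35.
Both must hold, so the binding constraint is Coral's: β ≥ 34/35.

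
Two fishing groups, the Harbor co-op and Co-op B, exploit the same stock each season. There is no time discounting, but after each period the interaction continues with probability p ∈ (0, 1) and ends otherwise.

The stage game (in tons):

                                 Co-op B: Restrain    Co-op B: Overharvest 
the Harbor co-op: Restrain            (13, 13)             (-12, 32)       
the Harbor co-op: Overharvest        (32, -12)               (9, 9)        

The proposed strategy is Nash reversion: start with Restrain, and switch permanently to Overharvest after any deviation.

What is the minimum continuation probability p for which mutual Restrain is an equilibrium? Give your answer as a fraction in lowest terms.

19/23

With no time discounting, the continuation probability p plays the role of the discount factor.
Grim-trigger IC: 13/(1−p) ≥ 32 + 9p/(1−p) ⇒ p ≥ (32−13)/(32−9) = 19/23.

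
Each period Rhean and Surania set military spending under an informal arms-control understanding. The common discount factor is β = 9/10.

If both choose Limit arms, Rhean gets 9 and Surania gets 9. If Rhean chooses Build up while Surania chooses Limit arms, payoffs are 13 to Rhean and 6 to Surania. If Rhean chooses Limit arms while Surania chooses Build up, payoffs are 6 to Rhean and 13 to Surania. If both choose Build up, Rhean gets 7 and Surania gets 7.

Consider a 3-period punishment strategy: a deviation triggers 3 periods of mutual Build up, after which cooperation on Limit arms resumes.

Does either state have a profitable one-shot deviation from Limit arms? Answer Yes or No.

No

IC: β+…+β^3 ≥ (13−9)/(9−7) = 2.
At β = 9/10: partial sum = 2.4390 ≥ 2.0000. Cooperation sustainable.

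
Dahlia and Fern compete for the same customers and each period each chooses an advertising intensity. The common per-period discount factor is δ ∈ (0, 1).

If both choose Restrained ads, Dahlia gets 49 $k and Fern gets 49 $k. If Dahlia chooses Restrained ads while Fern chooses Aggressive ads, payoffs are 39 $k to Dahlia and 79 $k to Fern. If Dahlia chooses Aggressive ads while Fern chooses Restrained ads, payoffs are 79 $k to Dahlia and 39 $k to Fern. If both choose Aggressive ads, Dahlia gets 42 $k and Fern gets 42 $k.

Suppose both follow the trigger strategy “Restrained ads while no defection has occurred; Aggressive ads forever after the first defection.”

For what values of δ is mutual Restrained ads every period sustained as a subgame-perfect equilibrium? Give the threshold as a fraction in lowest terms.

30/37

Cooperation forever yields 49 each period: 49/(1−δ).
Deviating yields 79 once, then 42 forever: 79 + 42δ/(1−δ).
No profitable deviation requires 49/(1−δ) ≥ 79 + 42δ/(1−δ).
Multiplying by (1−δ): 49 ≥ 79(1−δ) + 42δ = 79 − 37δ.
So 37δ ≥ 30, i.e. δ ≥ 30/37.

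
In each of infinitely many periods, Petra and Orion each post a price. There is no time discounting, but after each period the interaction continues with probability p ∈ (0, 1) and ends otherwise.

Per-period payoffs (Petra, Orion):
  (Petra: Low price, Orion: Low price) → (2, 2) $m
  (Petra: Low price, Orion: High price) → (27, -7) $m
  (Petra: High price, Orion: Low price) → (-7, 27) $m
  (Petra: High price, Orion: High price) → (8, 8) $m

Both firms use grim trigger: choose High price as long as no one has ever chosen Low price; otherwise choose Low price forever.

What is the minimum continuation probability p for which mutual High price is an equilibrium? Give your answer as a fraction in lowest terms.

Expected cooperation value is 8 + p·8 + p²·8 + … = 8/(1−p); deviation gives 27 + p·2/(1−p).
8 ≥ 27(1−p) + 2p ⇒ 25p ≥ 19 ⇒ p ≥ 19/25.

19/25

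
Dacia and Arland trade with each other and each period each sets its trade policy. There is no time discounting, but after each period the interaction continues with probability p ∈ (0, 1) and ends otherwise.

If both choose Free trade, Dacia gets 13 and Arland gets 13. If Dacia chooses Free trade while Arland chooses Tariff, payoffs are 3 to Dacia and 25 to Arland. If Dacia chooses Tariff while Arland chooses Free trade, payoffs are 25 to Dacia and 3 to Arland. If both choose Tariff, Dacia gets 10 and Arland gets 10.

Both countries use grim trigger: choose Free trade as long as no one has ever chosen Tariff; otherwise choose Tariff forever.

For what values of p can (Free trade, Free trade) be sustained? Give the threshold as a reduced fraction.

With no time discounting, the continuation probability p plays the role of the discount factor.
Grim-trigger IC: 13/(1−p) ≥ 25 + 10p/(1−p) ⇒ p ≥ (25−13)/(25−10) = 4/5.

4/5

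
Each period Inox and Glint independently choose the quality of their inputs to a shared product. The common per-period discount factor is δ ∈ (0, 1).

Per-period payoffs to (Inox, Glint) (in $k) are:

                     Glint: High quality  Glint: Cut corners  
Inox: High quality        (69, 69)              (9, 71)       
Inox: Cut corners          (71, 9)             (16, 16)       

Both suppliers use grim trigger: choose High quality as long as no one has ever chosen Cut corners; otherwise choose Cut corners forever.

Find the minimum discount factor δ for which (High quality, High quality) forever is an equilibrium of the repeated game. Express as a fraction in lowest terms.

69/(1−δ) ≥ 71 + 16δ/(1−δ)
69 ≥ 71 − 55δ
δ ≥ 2/55.

2/55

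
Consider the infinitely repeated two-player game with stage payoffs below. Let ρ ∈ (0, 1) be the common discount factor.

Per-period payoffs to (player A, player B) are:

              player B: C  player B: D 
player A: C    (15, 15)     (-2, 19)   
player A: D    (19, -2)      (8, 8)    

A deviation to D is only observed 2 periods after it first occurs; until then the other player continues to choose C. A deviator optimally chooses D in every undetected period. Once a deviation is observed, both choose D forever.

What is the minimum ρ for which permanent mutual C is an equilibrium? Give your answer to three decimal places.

0.603

A deviator earns 19 for 2 periods, then 8 forever; cooperating earns 15 forever. Multiplying the IC by (1−ρ):
15 ≥ 19(1−ρ^2) + 8ρ^2, so 11·ρ^2 ≥ 4 and ρ^2 ≥ 4/11.
ρ ≥ (4/11)^(1/2) ≈ 0.603.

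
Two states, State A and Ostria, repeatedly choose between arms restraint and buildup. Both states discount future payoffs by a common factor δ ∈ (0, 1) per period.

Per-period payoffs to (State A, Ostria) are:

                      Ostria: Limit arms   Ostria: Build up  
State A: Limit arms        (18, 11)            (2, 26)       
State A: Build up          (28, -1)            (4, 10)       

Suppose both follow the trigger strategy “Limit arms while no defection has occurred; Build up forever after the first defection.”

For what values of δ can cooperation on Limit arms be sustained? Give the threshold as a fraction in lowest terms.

For State A: deviation gain 28−18 = 10, per-period punishment loss 18−4 = 14. IC gives δ ≥ 10/24 = 5/12.
For Ostria: gain 15, loss 1 per period, so δ ≥ 15/16.
The tighter constraint is Ostria's, so cooperation needs δ ≥ 15/16.

15/16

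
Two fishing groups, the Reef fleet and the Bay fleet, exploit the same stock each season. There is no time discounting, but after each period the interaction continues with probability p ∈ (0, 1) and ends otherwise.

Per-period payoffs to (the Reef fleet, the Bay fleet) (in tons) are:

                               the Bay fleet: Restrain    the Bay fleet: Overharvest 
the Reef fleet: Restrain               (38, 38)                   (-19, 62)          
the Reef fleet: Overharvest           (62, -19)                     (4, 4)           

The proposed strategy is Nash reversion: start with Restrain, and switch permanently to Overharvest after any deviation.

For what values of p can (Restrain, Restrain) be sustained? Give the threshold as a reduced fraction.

12/29

Expected cooperation value is 38 + p·38 + p²·38 + … = 38/(1−p); deviation gives 62 + p·4/(1−p).
38 ≥ 62(1−p) + 4p ⇒ 58p ≥ 24 ⇒ p ≥ 24/58 = 12/29.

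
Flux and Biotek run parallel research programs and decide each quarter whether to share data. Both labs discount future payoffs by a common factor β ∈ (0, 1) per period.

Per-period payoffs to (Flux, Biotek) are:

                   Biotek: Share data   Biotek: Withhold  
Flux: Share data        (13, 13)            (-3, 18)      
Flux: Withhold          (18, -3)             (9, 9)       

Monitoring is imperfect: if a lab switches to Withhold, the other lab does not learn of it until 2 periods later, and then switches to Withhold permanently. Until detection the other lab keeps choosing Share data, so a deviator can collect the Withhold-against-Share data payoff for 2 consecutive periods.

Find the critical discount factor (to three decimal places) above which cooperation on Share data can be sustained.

A deviator earns 18 for 2 periods, then 9 forever; cooperating earns 13 forever. Multiplying the IC by (1−β):
13 ≥ 18(1−β^2) + 9β^2, so 9·β^2 ≥ 5 and β^2 ≥ 5/9.
β ≥ (5/9)^(1/2) ≈ 0.745.

0.745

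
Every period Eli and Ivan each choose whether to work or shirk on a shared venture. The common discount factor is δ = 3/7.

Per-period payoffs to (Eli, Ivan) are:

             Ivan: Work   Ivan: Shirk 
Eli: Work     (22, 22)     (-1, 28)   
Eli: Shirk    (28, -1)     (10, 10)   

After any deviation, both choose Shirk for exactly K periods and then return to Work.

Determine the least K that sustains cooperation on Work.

No profitable deviation requires (22−10)(δ+…+δ^K) ≥ 28−22, i.e. δ+…+δ^K ≥ 1/2 ≈ 0.5000.
With δ = 3/7, the partial sums are K=1: 0.4286, K=2: 0.6122.
K = 2 is the first length at which the sum reaches 0.5000.

2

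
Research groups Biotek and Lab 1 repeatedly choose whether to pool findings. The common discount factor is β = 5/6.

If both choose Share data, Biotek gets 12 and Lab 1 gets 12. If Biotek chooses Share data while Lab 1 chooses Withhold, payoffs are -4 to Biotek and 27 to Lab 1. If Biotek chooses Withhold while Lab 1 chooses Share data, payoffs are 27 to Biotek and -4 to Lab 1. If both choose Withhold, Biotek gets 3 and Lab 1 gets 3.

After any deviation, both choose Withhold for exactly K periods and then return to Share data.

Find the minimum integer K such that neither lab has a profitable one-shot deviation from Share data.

3

No profitable deviation requires (12−3)(β+…+β^K) ≥ 27−12, i.e. β+…+β^K ≥ 5/3 ≈ 1.6667.
With β = 5/6, the partial sums are K=1: 0.8333, K=2: 1.5278, K=3: 2.1065.
K = 3 is the first length at which the sum reaches 1.6667.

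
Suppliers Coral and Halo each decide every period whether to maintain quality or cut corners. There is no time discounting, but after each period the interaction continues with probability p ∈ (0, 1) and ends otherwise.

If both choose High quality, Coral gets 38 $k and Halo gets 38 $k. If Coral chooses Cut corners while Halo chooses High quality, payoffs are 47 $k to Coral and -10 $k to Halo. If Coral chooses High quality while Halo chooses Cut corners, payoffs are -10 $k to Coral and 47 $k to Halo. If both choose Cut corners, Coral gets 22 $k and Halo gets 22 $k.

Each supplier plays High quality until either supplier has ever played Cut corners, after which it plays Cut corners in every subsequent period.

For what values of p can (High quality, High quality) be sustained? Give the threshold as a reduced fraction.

Expected cooperation value is 38 + p·38 + p²·38 + … = 38/(1−p); deviation gives 47 + p·22/(1−p).
38 ≥ 47(1−p) + 22p ⇒ 25p ≥ 9 ⇒ p ≥ 9/25.

9/25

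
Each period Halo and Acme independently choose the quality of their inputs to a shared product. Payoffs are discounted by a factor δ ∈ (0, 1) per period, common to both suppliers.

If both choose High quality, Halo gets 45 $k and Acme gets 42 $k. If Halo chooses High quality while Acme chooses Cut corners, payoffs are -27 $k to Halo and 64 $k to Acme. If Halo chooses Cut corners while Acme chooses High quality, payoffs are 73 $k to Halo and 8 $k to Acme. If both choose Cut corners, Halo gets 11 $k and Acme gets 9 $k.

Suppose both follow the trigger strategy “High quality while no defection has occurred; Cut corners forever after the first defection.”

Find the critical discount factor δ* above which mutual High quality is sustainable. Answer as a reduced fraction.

For Halo: deviation gain 73−45 = 28, per-period punishment loss 45−11 = 34. IC gives δ ≥ 28/62 = 14/31.
For Acme: gain 22, loss 33 per period, so δ ≥ 22/55 = 2/5.
The tighter constraint is Halo's, so cooperation needs δ ≥ 14/31.

14/31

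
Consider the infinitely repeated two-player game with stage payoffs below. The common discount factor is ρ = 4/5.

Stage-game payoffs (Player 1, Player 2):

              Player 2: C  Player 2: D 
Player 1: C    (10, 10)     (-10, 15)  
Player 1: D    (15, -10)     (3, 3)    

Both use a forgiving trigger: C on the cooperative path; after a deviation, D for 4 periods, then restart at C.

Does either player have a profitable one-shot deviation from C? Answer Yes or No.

No

A one-shot deviation gives 15 now, then 3 for 4 periods, then back to 10.
Gain from deviating: (15−10) today; loss: (10−3) in each of the next 4 periods.
No-deviation condition: (10−3)(ρ+…+ρ^4) ≥ 15−10, i.e. ρ+…+ρ^4 ≥ 5/7.
At ρ = 4/5: ρ+…+ρ^4 = 2.3616 ≥ 0.7143.
So cooperation is sustainable.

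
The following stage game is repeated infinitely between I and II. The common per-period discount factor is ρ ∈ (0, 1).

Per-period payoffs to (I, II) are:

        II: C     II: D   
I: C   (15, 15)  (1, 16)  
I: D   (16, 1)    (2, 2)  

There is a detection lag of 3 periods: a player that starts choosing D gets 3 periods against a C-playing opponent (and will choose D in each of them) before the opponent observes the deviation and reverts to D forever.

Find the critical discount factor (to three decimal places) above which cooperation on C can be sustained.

A deviator earns 16 for 3 periods, then 2 forever; cooperating earns 15 forever. Multiplying the IC by (1−ρ):
15 ≥ 16(1−ρ^3) + 2ρ^3, so 14·ρ^3 ≥ 1 and ρ^3 ≥ 1/14.
ρ ≥ (1/14)^(1/3) ≈ 0.415.

0.415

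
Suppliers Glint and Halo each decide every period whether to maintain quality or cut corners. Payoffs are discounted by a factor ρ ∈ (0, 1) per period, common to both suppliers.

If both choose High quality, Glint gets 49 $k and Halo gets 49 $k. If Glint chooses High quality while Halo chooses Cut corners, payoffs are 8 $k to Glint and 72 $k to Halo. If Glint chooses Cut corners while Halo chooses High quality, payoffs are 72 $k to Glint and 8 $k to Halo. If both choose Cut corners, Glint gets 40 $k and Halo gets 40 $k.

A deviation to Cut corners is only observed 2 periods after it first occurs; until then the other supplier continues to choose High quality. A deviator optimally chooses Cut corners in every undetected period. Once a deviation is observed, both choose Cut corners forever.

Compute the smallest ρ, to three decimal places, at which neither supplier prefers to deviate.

0.848

Deviating for the 2 undetected periods gains 72−49 = 23 per period over cooperation, then loses 49−40 = 9 per period forever once punishment starts.
Gain: 23(1 + ρ + … + ρ^1); loss: 9·ρ^2/(1−ρ).
No profitable deviation ⇔ 23(1−ρ^2) ≤ 9·ρ^2, i.e. ρ^2 ≥ 23/(23+9) = 23/32.
Hence ρ ≥ (23/32)^(1/2) ≈ 0.848.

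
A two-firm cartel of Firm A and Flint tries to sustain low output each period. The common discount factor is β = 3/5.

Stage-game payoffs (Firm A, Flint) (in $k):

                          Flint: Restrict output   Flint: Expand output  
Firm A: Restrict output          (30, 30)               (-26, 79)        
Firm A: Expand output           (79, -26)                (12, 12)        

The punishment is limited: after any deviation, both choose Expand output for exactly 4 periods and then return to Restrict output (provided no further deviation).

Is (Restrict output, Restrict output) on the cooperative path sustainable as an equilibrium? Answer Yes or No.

A one-shot deviation gives 79 now, then 12 for 4 periods, then back to 30.
Gain from deviating: (79−30) today; loss: (30−12) in each of the next 4 periods.
No-deviation condition: (30−12)(β+…+β^4) ≥ 79−30, i.e. β+…+β^4 ≥ 49/18.
At β = 3/5: β+…+β^4 = 1.3056 < 2.7222.
So cooperation is not sustainable.

No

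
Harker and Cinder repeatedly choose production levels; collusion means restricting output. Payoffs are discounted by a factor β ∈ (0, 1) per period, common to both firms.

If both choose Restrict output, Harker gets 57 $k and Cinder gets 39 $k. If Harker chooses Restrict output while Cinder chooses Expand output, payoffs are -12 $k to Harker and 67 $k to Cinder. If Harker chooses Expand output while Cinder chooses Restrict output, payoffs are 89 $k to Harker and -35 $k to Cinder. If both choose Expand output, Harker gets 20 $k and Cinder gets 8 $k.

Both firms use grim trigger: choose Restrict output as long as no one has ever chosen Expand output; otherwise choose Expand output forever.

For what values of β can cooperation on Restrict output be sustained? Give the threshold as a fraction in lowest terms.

28/59

Harker: cooperation gives 57 each period; deviation gives 89 once then 20 forever.
  57/(1−β) ≥ 89 + 20β/(1−β) ⇒ β ≥ 32/69.
Cinder: cooperation gives 39 each period; deviation gives 67 once then 8 forever.
  β ≥ 28/59.
Both must hold, so the binding constraint is Cinder's: β ≥ 28/59.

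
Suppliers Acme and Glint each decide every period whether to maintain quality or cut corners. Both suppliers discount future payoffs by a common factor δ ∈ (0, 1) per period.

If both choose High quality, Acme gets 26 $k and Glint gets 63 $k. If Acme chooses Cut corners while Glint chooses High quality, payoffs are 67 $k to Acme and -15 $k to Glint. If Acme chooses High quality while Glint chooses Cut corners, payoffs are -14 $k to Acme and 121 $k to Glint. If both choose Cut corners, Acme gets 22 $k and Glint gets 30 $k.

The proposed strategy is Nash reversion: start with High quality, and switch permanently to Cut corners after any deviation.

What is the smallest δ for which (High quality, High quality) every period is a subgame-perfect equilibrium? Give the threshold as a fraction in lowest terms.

For Acme: deviation gain 67−26 = 41, per-period punishment loss 26−22 = 4. IC gives δ ≥ 41/45.
For Glint: gain 58, loss 33 per period, so δ ≥ 58/91.
The tighter constraint is Acme's, so cooperation needs δ ≥ 41/45.

41/45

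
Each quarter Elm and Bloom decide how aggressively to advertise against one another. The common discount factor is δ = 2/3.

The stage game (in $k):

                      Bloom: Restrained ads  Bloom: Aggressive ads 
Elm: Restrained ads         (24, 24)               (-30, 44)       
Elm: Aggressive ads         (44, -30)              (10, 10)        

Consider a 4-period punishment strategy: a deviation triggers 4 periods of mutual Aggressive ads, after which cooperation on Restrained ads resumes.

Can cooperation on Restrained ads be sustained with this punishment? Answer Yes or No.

Comparing payoff streams over the 5 periods until play realigns: cooperate → 24(1+δ+…+δ^4); deviate → 44 + 10(δ+…+δ^4).
Cooperation is sustained iff (24−10)(δ+…+δ^4) ≥ 44−24.
δ+…+δ^4 = 2/3·(1−(2/3)^4)/(1−2/3) = 1.6049, and (44−24)/(24−10) = 1.4286.
1.6049 ≥ 1.4286, so cooperation is sustainable.

Yes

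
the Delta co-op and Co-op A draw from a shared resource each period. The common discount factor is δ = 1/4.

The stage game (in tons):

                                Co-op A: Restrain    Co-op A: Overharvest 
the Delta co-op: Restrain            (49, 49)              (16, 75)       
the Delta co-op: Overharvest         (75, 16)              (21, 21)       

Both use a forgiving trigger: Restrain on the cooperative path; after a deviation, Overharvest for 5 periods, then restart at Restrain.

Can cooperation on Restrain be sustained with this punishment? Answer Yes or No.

No

IC: δ+…+δ^5 ≥ (75−49)/(49−21) = 13/14.
At δ = 1/4: partial sum = 0.3330 < 0.9286. Cooperation not sustainable.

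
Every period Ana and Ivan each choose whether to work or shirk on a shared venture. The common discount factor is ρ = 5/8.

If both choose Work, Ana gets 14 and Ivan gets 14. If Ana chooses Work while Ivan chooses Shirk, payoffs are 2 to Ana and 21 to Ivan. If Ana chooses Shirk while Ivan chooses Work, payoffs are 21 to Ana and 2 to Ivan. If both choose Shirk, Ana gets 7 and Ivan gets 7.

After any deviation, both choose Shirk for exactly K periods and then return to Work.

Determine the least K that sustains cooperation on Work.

IC: ρ(1−ρ^K)/(1−ρ) ≥ (21−14)/(14−7) = 1.
With ρ = 5/8: need 1 − ρ^K ≥ 1·(1−5/8)/(5/8), i.e. ρ^K ≤ 0.4000.
Since (5/8)^1 = 0.6250 and (5/8)^2 = 0.3906, the smallest such K is 2.

2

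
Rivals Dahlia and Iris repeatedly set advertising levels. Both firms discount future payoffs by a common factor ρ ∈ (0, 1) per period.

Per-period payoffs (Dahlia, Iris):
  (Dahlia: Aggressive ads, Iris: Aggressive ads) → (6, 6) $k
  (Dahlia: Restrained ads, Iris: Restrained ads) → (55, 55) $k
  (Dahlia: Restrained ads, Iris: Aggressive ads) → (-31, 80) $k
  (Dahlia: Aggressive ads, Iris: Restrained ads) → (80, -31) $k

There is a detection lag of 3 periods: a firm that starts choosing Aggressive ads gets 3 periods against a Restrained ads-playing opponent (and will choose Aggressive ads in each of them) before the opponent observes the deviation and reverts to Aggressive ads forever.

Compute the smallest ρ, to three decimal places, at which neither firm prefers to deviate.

0.696

The best deviation is to choose Aggressive ads for all 3 undetected periods, earning 80 each, then 6 forever once detected.
Deviation value: 80(1−ρ^3)/(1−ρ) + 6ρ^3/(1−ρ); cooperation value: 55/(1−ρ).
IC: 55 ≥ 80(1−ρ^3) + 6ρ^3 = 80 − 74ρ^3.
So ρ^3 ≥ 25/74, giving ρ ≥ (25/74)^(1/3) ≈ 0.696.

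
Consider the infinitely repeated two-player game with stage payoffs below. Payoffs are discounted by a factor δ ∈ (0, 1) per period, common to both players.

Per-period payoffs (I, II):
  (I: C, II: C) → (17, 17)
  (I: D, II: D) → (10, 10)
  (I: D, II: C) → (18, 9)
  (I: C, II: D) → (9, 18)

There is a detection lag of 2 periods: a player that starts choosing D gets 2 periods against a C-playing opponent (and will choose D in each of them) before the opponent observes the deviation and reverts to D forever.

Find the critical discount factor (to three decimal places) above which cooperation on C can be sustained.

A deviator earns 18 for 2 periods, then 10 forever; cooperating earns 17 forever. Multiplying the IC by (1−δ):
17 ≥ 18(1−δ^2) + 10δ^2, so 8·δ^2 ≥ 1 and δ^2 ≥ 1/8.
δ ≥ (1/8)^(1/2) ≈ 0.354.

0.354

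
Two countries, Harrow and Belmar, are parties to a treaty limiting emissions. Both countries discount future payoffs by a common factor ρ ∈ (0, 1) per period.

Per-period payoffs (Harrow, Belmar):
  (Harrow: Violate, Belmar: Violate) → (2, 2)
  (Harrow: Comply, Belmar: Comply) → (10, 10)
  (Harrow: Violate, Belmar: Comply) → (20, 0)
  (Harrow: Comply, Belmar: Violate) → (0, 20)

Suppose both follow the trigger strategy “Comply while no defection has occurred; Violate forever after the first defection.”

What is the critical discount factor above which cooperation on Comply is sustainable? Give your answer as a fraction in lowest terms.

Cooperation forever yields 10 each period: 10/(1−ρ).
Deviating yields 20 once, then 2 forever: 20 + 2ρ/(1−ρ).
No profitable deviation requires 10/(1−ρ) ≥ 20 + 2ρ/(1−ρ).
Multiplying by (1−ρ): 10 ≥ 20(1−ρ) + 2ρ = 20 − 18ρ.
So 18ρ ≥ 10, i.e. ρ ≥ 10/18 = 5/9.

5/9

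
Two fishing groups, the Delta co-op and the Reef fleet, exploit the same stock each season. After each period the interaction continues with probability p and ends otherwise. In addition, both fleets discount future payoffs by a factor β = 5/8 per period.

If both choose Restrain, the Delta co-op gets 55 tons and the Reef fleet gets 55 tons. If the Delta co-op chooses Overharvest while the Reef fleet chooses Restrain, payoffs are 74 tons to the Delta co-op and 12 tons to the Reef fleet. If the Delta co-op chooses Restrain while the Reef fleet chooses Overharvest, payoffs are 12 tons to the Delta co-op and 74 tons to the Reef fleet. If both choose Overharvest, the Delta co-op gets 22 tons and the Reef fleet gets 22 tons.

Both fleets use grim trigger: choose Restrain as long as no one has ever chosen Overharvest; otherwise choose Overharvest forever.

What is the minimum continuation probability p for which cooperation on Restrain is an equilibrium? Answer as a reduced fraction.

38/65

With continuation probability p and discount β, the effective per-period discount factor is βp.
Grim-trigger IC: βp ≥ (74−55)/(74−22) = 19/52.
So p ≥ (19/52)/(5/8) = 38/65.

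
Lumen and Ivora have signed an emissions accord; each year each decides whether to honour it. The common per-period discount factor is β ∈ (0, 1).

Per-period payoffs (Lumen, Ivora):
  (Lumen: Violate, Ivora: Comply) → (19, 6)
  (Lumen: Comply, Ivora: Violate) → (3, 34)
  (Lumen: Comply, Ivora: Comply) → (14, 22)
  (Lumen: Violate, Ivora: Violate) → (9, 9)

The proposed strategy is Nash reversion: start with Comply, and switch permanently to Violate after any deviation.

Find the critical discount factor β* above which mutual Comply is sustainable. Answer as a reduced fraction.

Lumen's threshold: (19−14)/(19−9) = 1/2.
Ivora's threshold: (34−22)/(34−9) = 12/25.
1/2 > 12/25, so Lumen binds and β* = 1/2.

1/2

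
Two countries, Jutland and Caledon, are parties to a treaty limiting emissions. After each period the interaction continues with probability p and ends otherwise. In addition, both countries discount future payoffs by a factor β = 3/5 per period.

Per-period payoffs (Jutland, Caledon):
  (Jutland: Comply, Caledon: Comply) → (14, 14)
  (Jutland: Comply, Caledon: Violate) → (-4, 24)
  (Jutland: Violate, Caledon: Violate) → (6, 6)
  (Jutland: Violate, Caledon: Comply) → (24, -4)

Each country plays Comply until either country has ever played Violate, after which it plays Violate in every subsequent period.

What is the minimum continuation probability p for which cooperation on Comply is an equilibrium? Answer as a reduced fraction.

Expected continuation weight on next period's payoff is β·p = 3/5·p, which plays the role of the discount factor.
Cooperation requires 3/5·p ≥ (24−14)/(24−6) = 5/9, hence p ≥ 25/27.

25/27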